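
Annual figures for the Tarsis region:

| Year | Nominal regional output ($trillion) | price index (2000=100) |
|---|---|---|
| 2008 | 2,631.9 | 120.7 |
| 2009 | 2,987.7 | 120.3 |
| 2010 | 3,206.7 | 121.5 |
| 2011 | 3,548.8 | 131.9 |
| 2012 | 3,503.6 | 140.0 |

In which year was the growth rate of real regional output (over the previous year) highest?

2009

2009: real = 2987.7/1.203 = 2483.54; growth vs 2008 (2180.53) = 13.90%.
2010: real = 3206.7/1.215 = 2639.26; growth vs 2009 (2483.54) = 6.27%.
2011: real = 3548.8/1.319 = 2690.52; growth vs 2010 (2639.26) = 1.94%.
2012: real = 3503.6/1.400 = 2502.57; growth vs 2011 (2690.52) = -6.99%.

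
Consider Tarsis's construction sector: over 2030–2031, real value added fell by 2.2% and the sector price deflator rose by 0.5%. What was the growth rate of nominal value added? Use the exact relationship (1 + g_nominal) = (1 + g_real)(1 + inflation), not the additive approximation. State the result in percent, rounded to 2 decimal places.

(1 + g_nom) = (1 + g_real)(1 + π) = 0.9780 × 1.0050 = 0.98289.

-1.71%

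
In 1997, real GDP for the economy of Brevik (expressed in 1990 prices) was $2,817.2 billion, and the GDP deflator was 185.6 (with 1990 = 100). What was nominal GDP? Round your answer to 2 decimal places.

$5,228.72 billion

Nominal GDP = Real × (GDP deflator/100) = 2817.2 × 1.856 = 5228.72.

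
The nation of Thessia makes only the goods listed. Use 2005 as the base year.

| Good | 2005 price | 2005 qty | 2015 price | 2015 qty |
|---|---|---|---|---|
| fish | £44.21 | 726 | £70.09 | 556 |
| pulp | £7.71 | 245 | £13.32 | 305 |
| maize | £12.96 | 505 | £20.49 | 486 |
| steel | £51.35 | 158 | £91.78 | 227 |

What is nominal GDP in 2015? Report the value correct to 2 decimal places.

Nominal GDP 2015 = Σ (p_2015 × q_2015) = 70.09·556 + 13.32·305 + 20.49·486 + 91.78·227 = 73824.84.

£73824.84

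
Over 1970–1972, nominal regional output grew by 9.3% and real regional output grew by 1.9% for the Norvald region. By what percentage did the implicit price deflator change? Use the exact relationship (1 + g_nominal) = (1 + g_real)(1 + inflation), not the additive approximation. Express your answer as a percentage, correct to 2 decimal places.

(1 + g_nom) = (1 + g_real)(1 + π), so π = 1.0930 / 1.0190 − 1 = 0.07262.

7.26%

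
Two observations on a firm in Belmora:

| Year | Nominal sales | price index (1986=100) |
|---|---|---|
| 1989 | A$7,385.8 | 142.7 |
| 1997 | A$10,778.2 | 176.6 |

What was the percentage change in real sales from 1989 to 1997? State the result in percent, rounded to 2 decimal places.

17.92%

Deflate each year: 1989 → 7385.8/1.427 = 5175.75; 1997 → 10778.2/1.766 = 6103.17.
So real sales changed by 6103.17/5175.75 − 1 = 0.1792, i.e. 17.92%.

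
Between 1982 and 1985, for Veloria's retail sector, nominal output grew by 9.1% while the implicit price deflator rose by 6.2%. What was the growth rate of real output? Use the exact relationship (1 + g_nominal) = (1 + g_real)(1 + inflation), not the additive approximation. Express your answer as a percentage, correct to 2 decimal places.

(1 + g_nom) = (1 + g_real)(1 + π), so g_real = 1.0910 / 1.0620 − 1 = 0.02731.

2.73%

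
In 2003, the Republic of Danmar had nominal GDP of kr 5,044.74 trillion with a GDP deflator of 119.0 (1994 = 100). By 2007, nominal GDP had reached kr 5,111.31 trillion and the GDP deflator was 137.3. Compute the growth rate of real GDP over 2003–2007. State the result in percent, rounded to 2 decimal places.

-12.18%

Deflate each year: 2003 → 5044.74/1.190 = 4239.28; 2007 → 5111.31/1.373 = 3722.73.
So real GDP changed by 3722.73/4239.28 − 1 = -0.1218, i.e. -12.18%.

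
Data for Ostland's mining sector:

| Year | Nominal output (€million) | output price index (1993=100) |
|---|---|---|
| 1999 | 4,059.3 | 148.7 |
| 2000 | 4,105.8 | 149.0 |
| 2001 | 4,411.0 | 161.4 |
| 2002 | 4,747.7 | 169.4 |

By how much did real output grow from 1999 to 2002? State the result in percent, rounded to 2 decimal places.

Real output 1999 = 4059.3/1.487 = 2729.86.
Real output 2002 = 4747.7/1.694 = 2802.66.
Change = 2802.66/2729.86 − 1 = 0.0267.

2.67%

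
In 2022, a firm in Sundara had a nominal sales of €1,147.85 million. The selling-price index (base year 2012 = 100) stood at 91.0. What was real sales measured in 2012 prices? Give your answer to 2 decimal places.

€1,261.37 million

Real sales = Nominal / (selling-price index/100) = 1147.85 / 0.910 = 1261.37.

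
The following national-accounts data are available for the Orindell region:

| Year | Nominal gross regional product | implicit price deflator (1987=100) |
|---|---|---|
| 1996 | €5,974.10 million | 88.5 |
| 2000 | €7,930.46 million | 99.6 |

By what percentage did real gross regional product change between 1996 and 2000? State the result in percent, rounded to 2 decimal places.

Deflate each year: 1996 → 5974.10/0.885 = 6750.40; 2000 → 7930.46/0.996 = 7962.31.
So real gross regional product changed by 7962.31/6750.40 − 1 = 0.1795, i.e. 17.95%.

17.95%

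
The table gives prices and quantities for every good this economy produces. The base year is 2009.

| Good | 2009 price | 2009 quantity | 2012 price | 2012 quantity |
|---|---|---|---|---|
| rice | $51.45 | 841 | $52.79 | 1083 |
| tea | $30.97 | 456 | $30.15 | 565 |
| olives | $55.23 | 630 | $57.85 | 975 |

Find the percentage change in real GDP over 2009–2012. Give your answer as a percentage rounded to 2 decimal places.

Real GDP 2009 = Nominal GDP 2009 = 51.45·841 + 30.97·456 + 55.23·630 = 92186.67.
Real GDP 2012 (at 2009 prices) = 51.45·1083 + 30.97·565 + 55.23·975 = 127067.65.
Real growth = 127067.65/92186.67 − 1 = 0.3784.

37.84%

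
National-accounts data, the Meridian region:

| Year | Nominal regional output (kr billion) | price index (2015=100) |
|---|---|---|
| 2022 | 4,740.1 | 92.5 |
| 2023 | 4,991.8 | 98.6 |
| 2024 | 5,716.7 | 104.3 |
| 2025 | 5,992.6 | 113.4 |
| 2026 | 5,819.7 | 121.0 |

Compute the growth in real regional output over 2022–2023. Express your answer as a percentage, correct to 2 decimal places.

-1.21%

Real regional output 2022 = 4740.1/0.925 = 5124.43.
Real regional output 2023 = 4991.8/0.986 = 5062.68.
Change = 5062.68/5124.43 − 1 = -0.0121.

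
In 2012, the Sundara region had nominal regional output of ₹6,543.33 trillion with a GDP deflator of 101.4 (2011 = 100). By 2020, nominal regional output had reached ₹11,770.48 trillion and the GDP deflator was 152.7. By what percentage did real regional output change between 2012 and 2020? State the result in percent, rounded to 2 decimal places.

Deflate each year: 2012 → 6543.33/1.014 = 6452.99; 2020 → 11770.48/1.527 = 7708.24.
So real regional output changed by 7708.24/6452.99 − 1 = 0.1945, i.e. 19.45%.

19.45%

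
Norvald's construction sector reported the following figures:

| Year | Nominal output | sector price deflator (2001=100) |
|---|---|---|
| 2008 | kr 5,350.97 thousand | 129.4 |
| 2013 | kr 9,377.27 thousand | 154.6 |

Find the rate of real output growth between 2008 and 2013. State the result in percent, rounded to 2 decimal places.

Real output 2008 = 5350.97 / 1.294 = 4135.22.
Real output 2013 = 9377.27 / 1.546 = 6065.50.
Real growth = 6065.50 / 4135.22 − 1 = 0.4668.

46.68%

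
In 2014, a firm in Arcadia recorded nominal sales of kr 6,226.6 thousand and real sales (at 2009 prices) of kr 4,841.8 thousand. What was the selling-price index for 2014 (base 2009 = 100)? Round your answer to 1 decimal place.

128.6

selling-price index = (Nominal / Real) × 100 = 6226.6 / 4841.8 × 100 = 128.60.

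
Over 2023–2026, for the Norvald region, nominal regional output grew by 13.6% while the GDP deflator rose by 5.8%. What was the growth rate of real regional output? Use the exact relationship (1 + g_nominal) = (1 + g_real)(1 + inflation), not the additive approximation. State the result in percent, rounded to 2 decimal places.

(1 + g_nom) = (1 + g_real)(1 + π), so g_real = 1.1360 / 1.0580 − 1 = 0.07372.

7.37%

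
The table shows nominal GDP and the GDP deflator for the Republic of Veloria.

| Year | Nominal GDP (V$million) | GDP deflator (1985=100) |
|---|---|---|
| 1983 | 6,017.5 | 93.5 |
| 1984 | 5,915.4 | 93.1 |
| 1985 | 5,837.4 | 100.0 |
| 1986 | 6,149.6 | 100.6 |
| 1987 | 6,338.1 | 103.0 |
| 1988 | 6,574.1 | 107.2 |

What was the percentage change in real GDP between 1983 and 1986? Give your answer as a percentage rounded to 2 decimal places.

Real GDP 1983 = 6017.5/0.935 = 6435.83.
Real GDP 1986 = 6149.6/1.006 = 6112.92.
Change = 6112.92/6435.83 − 1 = -0.0502.

-5.02%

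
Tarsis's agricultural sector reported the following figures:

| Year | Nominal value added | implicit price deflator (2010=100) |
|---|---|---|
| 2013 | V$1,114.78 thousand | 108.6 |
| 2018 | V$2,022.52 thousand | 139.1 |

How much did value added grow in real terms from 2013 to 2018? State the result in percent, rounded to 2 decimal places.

41.65%

Deflate each year: 2013 → 1114.78/1.086 = 1026.50; 2018 → 2022.52/1.391 = 1454.00.
So real value added changed by 1454.00/1026.50 − 1 = 0.4165, i.e. 41.65%.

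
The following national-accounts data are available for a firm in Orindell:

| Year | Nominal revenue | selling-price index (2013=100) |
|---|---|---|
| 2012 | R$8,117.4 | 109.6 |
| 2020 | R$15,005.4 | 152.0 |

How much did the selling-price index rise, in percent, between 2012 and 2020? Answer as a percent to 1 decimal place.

Price-level change = 152.0 / 109.6 − 1 = 0.3869.

38.7%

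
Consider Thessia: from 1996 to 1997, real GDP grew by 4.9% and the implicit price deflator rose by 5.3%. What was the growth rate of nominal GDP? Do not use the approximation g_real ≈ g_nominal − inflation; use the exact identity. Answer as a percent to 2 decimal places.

(1 + g_nom) = (1 + g_real)(1 + π) = 1.0490 × 1.0530 = 1.10460.

10.46%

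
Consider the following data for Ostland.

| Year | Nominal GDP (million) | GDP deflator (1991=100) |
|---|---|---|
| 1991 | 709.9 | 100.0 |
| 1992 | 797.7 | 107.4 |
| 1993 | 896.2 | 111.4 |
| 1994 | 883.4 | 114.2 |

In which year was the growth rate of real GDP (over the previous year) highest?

1992: real = 797.7/1.074 = 742.74; growth vs 1991 (709.90) = 4.63%.
1993: real = 896.2/1.114 = 804.49; growth vs 1992 (742.74) = 8.31%.
1994: real = 883.4/1.142 = 773.56; growth vs 1993 (804.49) = -3.84%.

1993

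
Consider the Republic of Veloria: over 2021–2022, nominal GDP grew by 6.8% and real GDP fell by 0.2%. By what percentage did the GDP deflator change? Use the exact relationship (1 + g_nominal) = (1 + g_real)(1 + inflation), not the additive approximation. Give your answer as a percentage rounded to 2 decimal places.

7.01%

(1 + g_nom) = (1 + g_real)(1 + π), so π = 1.0680 / 0.9980 − 1 = 0.07014.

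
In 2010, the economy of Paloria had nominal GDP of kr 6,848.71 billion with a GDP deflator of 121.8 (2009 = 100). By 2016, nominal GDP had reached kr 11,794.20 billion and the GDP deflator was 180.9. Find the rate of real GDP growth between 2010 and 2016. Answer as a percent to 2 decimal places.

15.95%

Deflate each year: 2010 → 6848.71/1.218 = 5622.91; 2016 → 11794.20/1.809 = 6519.73.
So real GDP changed by 6519.73/5622.91 − 1 = 0.1595, i.e. 15.95%.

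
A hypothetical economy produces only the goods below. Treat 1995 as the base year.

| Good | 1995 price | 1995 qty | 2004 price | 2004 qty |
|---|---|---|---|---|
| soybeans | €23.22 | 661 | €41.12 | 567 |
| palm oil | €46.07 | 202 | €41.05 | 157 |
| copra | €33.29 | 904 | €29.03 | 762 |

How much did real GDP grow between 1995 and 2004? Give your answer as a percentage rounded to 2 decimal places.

Real GDP 1995 = Nominal GDP 1995 = 23.22·661 + 46.07·202 + 33.29·904 = 54748.72.
Real GDP 2004 (at 1995 prices) = 23.22·567 + 46.07·157 + 33.29·762 = 45765.71.
Real growth = 45765.71/54748.72 − 1 = -0.1641.

-16.41%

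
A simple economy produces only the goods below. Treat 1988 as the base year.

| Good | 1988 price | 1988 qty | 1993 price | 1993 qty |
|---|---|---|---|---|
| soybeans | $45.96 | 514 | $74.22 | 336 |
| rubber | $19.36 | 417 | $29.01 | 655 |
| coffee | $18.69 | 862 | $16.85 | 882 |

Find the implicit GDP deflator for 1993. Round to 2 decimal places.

Nominal GDP 1993 = 74.22·336 + 29.01·655 + 16.85·882 = 58801.17.
Real GDP 1993 (at 1988 prices) = 45.96·336 + 19.36·655 + 18.69·882 = 44607.94.
Deflator = Nominal/Real × 100 = 58801.17/44607.94 × 100 = 131.818.

131.82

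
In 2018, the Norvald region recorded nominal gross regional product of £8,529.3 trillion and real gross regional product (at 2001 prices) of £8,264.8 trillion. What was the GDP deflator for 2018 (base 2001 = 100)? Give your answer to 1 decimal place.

GDP deflator = (Nominal / Real) × 100 = 8529.3 / 8264.8 × 100 = 103.20.

103.2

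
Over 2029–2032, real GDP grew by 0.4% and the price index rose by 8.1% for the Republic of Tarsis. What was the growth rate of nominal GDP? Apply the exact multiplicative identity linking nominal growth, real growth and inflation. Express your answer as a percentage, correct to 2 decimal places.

(1 + g_nom) = (1 + g_real)(1 + π) = 1.0040 × 1.0810 = 1.08532.

8.53%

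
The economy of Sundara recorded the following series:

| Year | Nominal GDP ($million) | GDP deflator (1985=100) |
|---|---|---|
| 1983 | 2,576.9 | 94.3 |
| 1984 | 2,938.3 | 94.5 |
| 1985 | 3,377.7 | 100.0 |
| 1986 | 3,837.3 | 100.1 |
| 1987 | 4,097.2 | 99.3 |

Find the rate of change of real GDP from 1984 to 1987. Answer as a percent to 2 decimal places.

Real GDP 1984 = 2938.3/0.945 = 3109.31.
Real GDP 1987 = 4097.2/0.993 = 4126.08.
Change = 4126.08/3109.31 − 1 = 0.3270.

32.70%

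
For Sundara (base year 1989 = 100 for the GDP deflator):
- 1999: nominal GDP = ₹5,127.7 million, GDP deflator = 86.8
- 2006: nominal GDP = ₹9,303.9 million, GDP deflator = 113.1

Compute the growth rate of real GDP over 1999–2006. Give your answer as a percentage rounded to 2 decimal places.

39.25%

Deflate each year: 1999 → 5127.7/0.868 = 5907.49; 2006 → 9303.9/1.131 = 8226.26.
So real GDP changed by 8226.26/5907.49 − 1 = 0.3925, i.e. 39.25%.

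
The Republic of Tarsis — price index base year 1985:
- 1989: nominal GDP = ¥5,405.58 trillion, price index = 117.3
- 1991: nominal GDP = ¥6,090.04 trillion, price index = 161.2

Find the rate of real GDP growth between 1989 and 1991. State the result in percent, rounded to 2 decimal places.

-18.02%

Real GDP 1989 = 5405.58 / 1.173 = 4608.34.
Real GDP 1991 = 6090.04 / 1.612 = 3777.94.
Real growth = 3777.94 / 4608.34 − 1 = -0.1802.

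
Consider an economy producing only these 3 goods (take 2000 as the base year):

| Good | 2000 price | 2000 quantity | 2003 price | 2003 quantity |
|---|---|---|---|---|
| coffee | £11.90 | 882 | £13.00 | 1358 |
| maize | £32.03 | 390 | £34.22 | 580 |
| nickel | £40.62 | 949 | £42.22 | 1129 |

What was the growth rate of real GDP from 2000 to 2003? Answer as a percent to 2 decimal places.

30.98%

Real GDP 2000 = Nominal GDP 2000 = 11.90·882 + 32.03·390 + 40.62·949 = 61535.88.
Real GDP 2003 (at 2000 prices) = 11.90·1358 + 32.03·580 + 40.62·1129 = 80597.58.
Real growth = 80597.58/61535.88 − 1 = 0.3098.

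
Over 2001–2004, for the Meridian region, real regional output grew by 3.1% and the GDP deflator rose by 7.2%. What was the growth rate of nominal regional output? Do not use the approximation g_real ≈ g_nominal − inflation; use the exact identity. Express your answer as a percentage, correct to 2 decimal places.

10.52%

(1 + g_nom) = (1 + g_real)(1 + π) = 1.0310 × 1.0720 = 1.10523.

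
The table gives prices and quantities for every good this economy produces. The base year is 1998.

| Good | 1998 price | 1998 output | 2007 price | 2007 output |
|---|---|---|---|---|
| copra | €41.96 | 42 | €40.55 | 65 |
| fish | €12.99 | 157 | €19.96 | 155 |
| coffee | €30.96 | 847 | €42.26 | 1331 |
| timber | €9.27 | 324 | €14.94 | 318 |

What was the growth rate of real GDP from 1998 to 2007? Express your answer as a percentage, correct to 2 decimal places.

48.04%

Real GDP 1998 = Nominal GDP 1998 = 41.96·42 + 12.99·157 + 30.96·847 + 9.27·324 = 33028.35.
Real GDP 2007 (at 1998 prices) = 41.96·65 + 12.99·155 + 30.96·1331 + 9.27·318 = 48896.47.
Real growth = 48896.47/33028.35 − 1 = 0.4804.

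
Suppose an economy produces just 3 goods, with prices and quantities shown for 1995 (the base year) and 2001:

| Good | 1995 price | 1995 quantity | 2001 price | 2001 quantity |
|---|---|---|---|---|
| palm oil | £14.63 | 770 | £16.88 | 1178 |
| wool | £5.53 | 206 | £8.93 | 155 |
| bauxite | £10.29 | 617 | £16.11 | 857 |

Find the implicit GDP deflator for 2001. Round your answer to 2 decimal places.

130.34

Nominal GDP 2001 = 16.88·1178 + 8.93·155 + 16.11·857 = 35075.06.
Real GDP 2001 (at 1995 prices) = 14.63·1178 + 5.53·155 + 10.29·857 = 26909.82.
Deflator = Nominal/Real × 100 = 35075.06/26909.82 × 100 = 130.343.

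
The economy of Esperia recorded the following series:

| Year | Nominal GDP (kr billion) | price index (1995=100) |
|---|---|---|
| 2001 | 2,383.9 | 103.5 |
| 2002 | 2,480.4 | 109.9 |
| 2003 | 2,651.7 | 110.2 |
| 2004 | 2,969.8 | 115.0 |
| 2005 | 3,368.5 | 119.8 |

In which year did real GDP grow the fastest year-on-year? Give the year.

2002: real = 2480.4/1.099 = 2256.96; growth vs 2001 (2303.29) = -2.01%.
2003: real = 2651.7/1.102 = 2406.26; growth vs 2002 (2256.96) = 6.62%.
2004: real = 2969.8/1.150 = 2582.43; growth vs 2003 (2406.26) = 7.32%.
2005: real = 3368.5/1.198 = 2811.77; growth vs 2004 (2582.43) = 8.88%.

2005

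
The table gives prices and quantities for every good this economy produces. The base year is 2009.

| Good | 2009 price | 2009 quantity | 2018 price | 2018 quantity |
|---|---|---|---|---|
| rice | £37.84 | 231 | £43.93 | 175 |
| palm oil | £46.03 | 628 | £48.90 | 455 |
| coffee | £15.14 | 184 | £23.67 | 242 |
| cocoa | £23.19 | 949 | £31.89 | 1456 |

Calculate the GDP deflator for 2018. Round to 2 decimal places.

Nominal GDP 2018 = 43.93·175 + 48.90·455 + 23.67·242 + 31.89·1456 = 82097.23.
Real GDP 2018 (at 2009 prices) = 37.84·175 + 46.03·455 + 15.14·242 + 23.19·1456 = 64994.17.
Deflator = Nominal/Real × 100 = 82097.23/64994.17 × 100 = 126.315.

126.31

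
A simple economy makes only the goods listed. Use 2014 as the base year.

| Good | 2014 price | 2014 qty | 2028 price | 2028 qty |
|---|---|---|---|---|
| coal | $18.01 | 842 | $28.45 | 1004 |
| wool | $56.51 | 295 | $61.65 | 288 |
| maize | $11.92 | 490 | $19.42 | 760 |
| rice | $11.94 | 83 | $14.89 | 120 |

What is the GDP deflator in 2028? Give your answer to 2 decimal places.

Nominal GDP 2028 = 28.45·1004 + 61.65·288 + 19.42·760 + 14.89·120 = 62865.00.
Real GDP 2028 (at 2014 prices) = 18.01·1004 + 56.51·288 + 11.92·760 + 11.94·120 = 44848.92.
Deflator = Nominal/Real × 100 = 62865.00/44848.92 × 100 = 140.171.

140.17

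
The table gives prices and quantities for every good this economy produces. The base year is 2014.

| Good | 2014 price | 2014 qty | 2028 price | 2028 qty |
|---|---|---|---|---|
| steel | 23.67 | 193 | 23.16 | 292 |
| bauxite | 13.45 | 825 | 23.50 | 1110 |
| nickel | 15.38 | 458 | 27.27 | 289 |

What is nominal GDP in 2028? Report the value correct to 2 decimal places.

Nominal GDP 2028 = Σ (p_2028 × q_2028) = 23.16·292 + 23.50·1110 + 27.27·289 = 40728.75.

40728.75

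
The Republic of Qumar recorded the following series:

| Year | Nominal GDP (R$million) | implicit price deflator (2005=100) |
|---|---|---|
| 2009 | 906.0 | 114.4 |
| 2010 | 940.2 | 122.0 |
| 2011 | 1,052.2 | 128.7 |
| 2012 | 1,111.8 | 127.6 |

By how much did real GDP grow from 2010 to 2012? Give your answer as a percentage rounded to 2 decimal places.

Real GDP 2010 = 940.2/1.220 = 770.66.
Real GDP 2012 = 1111.8/1.276 = 871.32.
Change = 871.32/770.66 − 1 = 0.1306.

13.06%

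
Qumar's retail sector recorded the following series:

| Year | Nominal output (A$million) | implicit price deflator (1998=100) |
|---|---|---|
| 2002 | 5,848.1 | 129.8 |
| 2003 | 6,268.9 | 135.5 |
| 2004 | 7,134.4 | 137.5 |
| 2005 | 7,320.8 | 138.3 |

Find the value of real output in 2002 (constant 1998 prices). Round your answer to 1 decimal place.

Real output 2002 = 5848.1 / 1.298 = 4505.47.

A$4,505.5 million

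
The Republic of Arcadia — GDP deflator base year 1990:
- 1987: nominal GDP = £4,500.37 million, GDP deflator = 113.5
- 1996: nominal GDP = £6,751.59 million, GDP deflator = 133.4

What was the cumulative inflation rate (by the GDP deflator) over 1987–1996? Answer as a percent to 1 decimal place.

Price-level change = 133.4 / 113.5 − 1 = 0.1753.

17.5%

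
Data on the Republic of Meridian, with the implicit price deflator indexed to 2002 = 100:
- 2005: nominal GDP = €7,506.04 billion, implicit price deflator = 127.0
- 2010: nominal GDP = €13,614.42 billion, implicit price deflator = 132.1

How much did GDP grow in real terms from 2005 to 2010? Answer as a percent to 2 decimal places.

74.38%

Deflate each year: 2005 → 7506.04/1.270 = 5910.27; 2010 → 13614.42/1.321 = 10306.15.
So real GDP changed by 10306.15/5910.27 − 1 = 0.7438, i.e. 74.38%.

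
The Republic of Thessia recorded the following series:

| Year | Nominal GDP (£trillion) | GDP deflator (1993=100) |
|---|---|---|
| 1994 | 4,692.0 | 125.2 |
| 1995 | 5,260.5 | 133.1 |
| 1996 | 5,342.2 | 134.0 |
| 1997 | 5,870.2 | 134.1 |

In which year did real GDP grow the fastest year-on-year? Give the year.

1997

1995: real = 5260.5/1.331 = 3952.29; growth vs 1994 (3747.60) = 5.46%.
1996: real = 5342.2/1.340 = 3986.72; growth vs 1995 (3952.29) = 0.87%.
1997: real = 5870.2/1.341 = 4377.48; growth vs 1996 (3986.72) = 9.80%.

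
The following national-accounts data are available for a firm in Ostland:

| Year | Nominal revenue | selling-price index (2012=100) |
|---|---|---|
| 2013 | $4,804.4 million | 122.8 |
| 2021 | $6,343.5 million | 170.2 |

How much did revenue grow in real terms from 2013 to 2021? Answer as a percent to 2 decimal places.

-4.74%

Real revenue 2013 = 4804.4 / 1.228 = 3912.38.
Real revenue 2021 = 6343.5 / 1.702 = 3727.09.
Real growth = 3727.09 / 3912.38 − 1 = -0.0474.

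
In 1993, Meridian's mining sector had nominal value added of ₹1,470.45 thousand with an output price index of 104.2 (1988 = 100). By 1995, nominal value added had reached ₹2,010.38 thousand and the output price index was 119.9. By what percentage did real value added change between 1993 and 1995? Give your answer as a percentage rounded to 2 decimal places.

Real value added 1993 = 1470.45 / 1.042 = 1411.18.
Real value added 1995 = 2010.38 / 1.199 = 1676.71.
Real growth = 1676.71 / 1411.18 − 1 = 0.1882.

18.82%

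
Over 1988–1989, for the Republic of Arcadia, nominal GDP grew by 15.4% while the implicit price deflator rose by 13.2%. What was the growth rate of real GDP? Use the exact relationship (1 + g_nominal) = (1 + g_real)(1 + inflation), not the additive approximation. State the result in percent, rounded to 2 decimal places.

(1 + g_nom) = (1 + g_real)(1 + π), so g_real = 1.1540 / 1.1320 − 1 = 0.01943.

1.94%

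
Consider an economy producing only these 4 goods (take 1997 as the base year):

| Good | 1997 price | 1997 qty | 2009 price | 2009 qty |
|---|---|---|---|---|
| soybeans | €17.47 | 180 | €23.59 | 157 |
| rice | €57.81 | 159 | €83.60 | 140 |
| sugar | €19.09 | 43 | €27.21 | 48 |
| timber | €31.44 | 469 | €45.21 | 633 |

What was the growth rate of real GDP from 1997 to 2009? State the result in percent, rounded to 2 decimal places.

13.44%

Real GDP 1997 = Nominal GDP 1997 = 17.47·180 + 57.81·159 + 19.09·43 + 31.44·469 = 27902.62.
Real GDP 2009 (at 1997 prices) = 17.47·157 + 57.81·140 + 19.09·48 + 31.44·633 = 31654.03.
Real growth = 31654.03/27902.62 − 1 = 0.1344.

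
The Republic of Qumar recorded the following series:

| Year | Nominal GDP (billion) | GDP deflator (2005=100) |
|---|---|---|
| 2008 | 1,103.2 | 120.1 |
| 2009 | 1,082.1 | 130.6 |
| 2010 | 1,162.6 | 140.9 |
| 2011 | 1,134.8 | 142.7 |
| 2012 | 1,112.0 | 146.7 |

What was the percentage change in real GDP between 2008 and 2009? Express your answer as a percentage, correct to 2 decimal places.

Real GDP 2008 = 1103.2/1.201 = 918.57.
Real GDP 2009 = 1082.1/1.306 = 828.56.
Change = 828.56/918.57 − 1 = -0.0980.

-9.80%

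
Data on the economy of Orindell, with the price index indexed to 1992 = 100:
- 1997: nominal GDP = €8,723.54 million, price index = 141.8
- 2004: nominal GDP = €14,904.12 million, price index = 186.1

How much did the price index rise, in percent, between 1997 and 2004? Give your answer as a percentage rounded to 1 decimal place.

31.2%

Price-level change = 186.1 / 141.8 − 1 = 0.3124.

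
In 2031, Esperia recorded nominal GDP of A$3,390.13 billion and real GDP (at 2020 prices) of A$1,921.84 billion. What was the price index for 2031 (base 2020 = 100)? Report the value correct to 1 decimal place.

176.4

price index = (Nominal / Real) × 100 = 3390.13 / 1921.84 × 100 = 176.40.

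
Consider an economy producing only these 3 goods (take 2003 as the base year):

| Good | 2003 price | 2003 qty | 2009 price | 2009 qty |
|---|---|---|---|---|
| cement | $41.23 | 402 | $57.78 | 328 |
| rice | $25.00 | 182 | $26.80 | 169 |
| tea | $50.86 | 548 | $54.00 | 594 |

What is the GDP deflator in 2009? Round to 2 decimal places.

115.84

Nominal GDP 2009 = 57.78·328 + 26.80·169 + 54.00·594 = 55557.04.
Real GDP 2009 (at 2003 prices) = 41.23·328 + 25.00·169 + 50.86·594 = 47959.28.
Deflator = Nominal/Real × 100 = 55557.04/47959.28 × 100 = 115.842.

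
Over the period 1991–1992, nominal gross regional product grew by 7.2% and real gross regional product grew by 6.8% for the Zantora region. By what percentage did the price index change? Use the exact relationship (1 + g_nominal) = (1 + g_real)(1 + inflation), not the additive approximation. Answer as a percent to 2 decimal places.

(1 + g_nom) = (1 + g_real)(1 + π), so π = 1.0720 / 1.0680 − 1 = 0.00375.

0.37%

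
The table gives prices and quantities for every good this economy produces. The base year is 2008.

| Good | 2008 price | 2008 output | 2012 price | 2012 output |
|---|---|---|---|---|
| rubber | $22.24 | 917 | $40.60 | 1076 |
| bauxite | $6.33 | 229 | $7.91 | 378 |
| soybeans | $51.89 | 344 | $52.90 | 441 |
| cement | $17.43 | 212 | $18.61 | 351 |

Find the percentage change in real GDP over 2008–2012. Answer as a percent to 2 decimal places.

Real GDP 2008 = Nominal GDP 2008 = 22.24·917 + 6.33·229 + 51.89·344 + 17.43·212 = 43388.97.
Real GDP 2012 (at 2008 prices) = 22.24·1076 + 6.33·378 + 51.89·441 + 17.43·351 = 55324.40.
Real growth = 55324.40/43388.97 − 1 = 0.2751.

27.51%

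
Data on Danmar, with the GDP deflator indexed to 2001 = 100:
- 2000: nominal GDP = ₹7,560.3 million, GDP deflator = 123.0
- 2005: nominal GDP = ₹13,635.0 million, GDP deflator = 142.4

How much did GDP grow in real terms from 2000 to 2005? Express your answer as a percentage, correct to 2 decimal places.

Real GDP 2000 = 7560.3 / 1.230 = 6146.59.
Real GDP 2005 = 13635.0 / 1.424 = 9575.14.
Real growth = 9575.14 / 6146.59 − 1 = 0.5578.

55.78%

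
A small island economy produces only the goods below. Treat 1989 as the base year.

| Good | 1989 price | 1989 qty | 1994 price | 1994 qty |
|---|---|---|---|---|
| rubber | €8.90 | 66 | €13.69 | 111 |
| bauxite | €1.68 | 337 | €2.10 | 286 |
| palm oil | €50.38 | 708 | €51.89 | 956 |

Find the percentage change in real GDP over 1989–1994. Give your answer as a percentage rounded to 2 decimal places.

34.79%

Real GDP 1989 = Nominal GDP 1989 = 8.90·66 + 1.68·337 + 50.38·708 = 36822.60.
Real GDP 1994 (at 1989 prices) = 8.90·111 + 1.68·286 + 50.38·956 = 49631.66.
Real growth = 49631.66/36822.60 − 1 = 0.3479.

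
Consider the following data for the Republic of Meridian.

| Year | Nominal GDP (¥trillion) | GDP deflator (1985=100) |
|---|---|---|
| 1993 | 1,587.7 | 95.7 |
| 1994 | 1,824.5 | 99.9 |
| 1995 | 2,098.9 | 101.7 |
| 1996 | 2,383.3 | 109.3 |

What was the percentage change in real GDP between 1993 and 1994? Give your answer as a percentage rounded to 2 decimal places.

10.08%

Real GDP 1993 = 1587.7/0.957 = 1659.04.
Real GDP 1994 = 1824.5/0.999 = 1826.33.
Change = 1826.33/1659.04 − 1 = 0.1008.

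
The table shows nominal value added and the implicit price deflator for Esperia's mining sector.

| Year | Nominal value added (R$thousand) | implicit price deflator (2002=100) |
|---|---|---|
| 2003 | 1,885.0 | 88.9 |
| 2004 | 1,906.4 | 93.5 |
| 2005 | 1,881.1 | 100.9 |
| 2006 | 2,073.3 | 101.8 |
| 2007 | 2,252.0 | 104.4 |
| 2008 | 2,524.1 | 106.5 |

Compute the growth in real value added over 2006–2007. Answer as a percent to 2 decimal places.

Real value added 2006 = 2073.3/1.018 = 2036.64.
Real value added 2007 = 2252.0/1.044 = 2157.09.
Change = 2157.09/2036.64 − 1 = 0.0591.

5.91%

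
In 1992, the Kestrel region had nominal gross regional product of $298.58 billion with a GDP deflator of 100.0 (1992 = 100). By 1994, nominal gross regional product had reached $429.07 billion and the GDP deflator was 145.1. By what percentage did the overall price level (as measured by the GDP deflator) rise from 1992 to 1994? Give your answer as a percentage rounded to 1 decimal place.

Price-level change = 145.1 / 100.0 − 1 = 0.4510.

45.1%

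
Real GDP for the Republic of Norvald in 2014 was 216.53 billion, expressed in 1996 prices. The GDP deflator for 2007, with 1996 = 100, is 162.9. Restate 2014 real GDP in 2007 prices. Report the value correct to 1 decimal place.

Real GDP in 2007 prices = Real GDP in 1996 prices × (P_2007/P_1996) = 216.53 × 1.629 = 352.73.

352.7 billion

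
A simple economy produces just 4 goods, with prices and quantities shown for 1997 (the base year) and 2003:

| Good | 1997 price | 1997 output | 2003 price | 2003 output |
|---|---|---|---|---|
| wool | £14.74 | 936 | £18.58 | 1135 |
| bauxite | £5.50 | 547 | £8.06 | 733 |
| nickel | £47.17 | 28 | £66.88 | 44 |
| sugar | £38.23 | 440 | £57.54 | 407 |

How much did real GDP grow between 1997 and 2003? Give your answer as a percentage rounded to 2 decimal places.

Real GDP 1997 = Nominal GDP 1997 = 14.74·936 + 5.50·547 + 47.17·28 + 38.23·440 = 34947.10.
Real GDP 2003 (at 1997 prices) = 14.74·1135 + 5.50·733 + 47.17·44 + 38.23·407 = 38396.49.
Real growth = 38396.49/34947.10 − 1 = 0.0987.

9.87%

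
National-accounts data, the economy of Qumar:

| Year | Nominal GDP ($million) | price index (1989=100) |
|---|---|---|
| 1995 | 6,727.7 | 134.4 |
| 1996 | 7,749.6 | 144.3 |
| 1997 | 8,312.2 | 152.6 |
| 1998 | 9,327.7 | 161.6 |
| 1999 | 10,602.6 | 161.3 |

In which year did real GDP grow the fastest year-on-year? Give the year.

1999

1996: real = 7749.6/1.443 = 5370.48; growth vs 1995 (5005.73) = 7.29%.
1997: real = 8312.2/1.526 = 5447.05; growth vs 1996 (5370.48) = 1.43%.
1998: real = 9327.7/1.616 = 5772.09; growth vs 1997 (5447.05) = 5.97%.
1999: real = 10602.6/1.613 = 6573.22; growth vs 1998 (5772.09) = 13.88%.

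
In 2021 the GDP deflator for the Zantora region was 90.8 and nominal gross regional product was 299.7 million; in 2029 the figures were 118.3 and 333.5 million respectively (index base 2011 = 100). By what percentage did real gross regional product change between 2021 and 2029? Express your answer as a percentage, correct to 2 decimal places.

Deflate each year: 2021 → 299.7/0.908 = 330.07; 2029 → 333.5/1.183 = 281.91.
So real gross regional product changed by 281.91/330.07 − 1 = -0.1459, i.e. -14.59%.

-14.59%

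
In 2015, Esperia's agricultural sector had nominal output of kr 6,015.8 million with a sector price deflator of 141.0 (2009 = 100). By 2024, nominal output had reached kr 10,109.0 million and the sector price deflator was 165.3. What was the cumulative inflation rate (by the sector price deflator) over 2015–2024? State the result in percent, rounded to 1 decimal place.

Price-level change = 165.3 / 141.0 − 1 = 0.1723.

17.2%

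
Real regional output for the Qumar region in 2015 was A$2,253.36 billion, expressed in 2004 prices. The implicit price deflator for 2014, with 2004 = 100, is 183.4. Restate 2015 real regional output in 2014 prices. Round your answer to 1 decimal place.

A$4,132.7 billion

Real regional output in 2014 prices = Real regional output in 2004 prices × (P_2014/P_2004) = 2253.36 × 1.834 = 4132.66.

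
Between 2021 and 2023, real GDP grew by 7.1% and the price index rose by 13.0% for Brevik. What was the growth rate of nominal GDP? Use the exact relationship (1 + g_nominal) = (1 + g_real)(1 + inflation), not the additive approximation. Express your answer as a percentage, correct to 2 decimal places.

(1 + g_nom) = (1 + g_real)(1 + π) = 1.0710 × 1.1300 = 1.21023.

21.02%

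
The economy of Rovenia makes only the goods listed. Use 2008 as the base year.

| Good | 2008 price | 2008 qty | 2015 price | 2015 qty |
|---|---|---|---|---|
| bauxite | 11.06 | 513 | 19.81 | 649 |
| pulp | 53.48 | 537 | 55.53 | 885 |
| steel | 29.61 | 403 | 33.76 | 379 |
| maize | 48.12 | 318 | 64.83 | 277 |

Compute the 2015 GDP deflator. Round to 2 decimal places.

Nominal GDP 2015 = 19.81·649 + 55.53·885 + 33.76·379 + 64.83·277 = 92753.69.
Real GDP 2015 (at 2008 prices) = 11.06·649 + 53.48·885 + 29.61·379 + 48.12·277 = 79059.17.
Deflator = Nominal/Real × 100 = 92753.69/79059.17 × 100 = 117.322.

117.32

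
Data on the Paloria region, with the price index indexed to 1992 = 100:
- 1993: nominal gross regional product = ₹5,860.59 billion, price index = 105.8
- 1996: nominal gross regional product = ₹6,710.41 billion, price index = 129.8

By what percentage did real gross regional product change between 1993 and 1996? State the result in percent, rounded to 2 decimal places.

Deflate each year: 1993 → 5860.59/1.058 = 5539.31; 1996 → 6710.41/1.298 = 5169.81.
So real gross regional product changed by 5169.81/5539.31 − 1 = -0.0667, i.e. -6.67%.

-6.67%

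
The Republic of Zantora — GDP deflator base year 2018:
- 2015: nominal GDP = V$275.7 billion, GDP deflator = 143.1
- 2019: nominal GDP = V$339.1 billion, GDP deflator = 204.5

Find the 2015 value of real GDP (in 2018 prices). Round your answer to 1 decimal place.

V$192.7 billion

Real GDP = Nominal / (GDP deflator/100) = 275.7 / 1.431 = 192.66.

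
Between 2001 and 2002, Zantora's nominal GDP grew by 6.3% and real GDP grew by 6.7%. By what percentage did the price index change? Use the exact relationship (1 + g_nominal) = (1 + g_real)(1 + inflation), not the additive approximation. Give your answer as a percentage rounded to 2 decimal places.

-0.37%

(1 + g_nom) = (1 + g_real)(1 + π), so π = 1.0630 / 1.0670 − 1 = -0.00375.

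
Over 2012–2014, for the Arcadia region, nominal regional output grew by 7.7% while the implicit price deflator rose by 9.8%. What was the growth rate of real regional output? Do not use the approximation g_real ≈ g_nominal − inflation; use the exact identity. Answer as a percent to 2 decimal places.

-1.91%

(1 + g_nom) = (1 + g_real)(1 + π), so g_real = 1.0770 / 1.0980 − 1 = -0.01913.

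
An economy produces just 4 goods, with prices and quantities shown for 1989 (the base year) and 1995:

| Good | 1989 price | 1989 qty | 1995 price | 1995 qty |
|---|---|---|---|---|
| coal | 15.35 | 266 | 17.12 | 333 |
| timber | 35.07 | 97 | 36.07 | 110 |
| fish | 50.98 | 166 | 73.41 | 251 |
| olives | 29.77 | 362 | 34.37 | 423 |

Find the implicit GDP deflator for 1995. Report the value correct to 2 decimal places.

Nominal GDP 1995 = 17.12·333 + 36.07·110 + 73.41·251 + 34.37·423 = 42633.08.
Real GDP 1995 (at 1989 prices) = 15.35·333 + 35.07·110 + 50.98·251 + 29.77·423 = 34357.94.
Deflator = Nominal/Real × 100 = 42633.08/34357.94 × 100 = 124.085.

124.09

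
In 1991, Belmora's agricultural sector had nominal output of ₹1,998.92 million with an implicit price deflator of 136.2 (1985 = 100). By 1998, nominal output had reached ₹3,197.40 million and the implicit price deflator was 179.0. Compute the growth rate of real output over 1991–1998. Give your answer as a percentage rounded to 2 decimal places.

21.71%

Real output 1991 = 1998.92 / 1.362 = 1467.64.
Real output 1998 = 3197.40 / 1.790 = 1786.26.
Real growth = 1786.26 / 1467.64 − 1 = 0.2171.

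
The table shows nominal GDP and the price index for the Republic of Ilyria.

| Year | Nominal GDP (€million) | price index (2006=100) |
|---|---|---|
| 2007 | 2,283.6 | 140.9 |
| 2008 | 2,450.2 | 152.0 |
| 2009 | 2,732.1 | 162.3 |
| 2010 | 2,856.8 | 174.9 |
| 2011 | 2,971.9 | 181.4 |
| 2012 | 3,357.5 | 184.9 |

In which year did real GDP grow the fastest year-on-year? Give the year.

2008: real = 2450.2/1.520 = 1611.97; growth vs 2007 (1620.72) = -0.54%.
2009: real = 2732.1/1.623 = 1683.36; growth vs 2008 (1611.97) = 4.43%.
2010: real = 2856.8/1.749 = 1633.39; growth vs 2009 (1683.36) = -2.97%.
2011: real = 2971.9/1.814 = 1638.31; growth vs 2010 (1633.39) = 0.30%.
2012: real = 3357.5/1.849 = 1815.85; growth vs 2011 (1638.31) = 10.84%.

2012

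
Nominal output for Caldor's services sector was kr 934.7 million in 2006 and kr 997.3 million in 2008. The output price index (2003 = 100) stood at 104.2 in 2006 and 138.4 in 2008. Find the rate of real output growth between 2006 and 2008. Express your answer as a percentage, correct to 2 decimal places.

Deflate each year: 2006 → 934.7/1.042 = 897.02; 2008 → 997.3/1.384 = 720.59.
So real output changed by 720.59/897.02 − 1 = -0.1967, i.e. -19.67%.

-19.67%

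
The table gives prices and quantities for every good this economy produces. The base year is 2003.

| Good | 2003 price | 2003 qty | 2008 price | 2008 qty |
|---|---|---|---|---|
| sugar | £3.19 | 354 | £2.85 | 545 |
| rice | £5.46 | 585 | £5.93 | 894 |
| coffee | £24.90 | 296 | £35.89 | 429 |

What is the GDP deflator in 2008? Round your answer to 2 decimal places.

128.61

Nominal GDP 2008 = 2.85·545 + 5.93·894 + 35.89·429 = 22251.48.
Real GDP 2008 (at 2003 prices) = 3.19·545 + 5.46·894 + 24.90·429 = 17301.89.
Deflator = Nominal/Real × 100 = 22251.48/17301.89 × 100 = 128.607.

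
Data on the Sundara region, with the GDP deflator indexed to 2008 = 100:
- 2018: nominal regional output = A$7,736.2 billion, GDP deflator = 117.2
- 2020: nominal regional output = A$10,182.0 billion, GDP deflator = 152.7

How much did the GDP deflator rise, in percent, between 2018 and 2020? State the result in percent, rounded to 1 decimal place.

30.3%

Price-level change = 152.7 / 117.2 − 1 = 0.3029.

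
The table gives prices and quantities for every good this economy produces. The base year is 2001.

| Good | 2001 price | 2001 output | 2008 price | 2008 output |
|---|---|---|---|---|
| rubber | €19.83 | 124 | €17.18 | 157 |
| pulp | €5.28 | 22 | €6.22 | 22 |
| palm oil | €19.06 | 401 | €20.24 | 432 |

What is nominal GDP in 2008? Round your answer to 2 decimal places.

€11577.78

Nominal GDP 2008 = Σ (p_2008 × q_2008) = 17.18·157 + 6.22·22 + 20.24·432 = 11577.78.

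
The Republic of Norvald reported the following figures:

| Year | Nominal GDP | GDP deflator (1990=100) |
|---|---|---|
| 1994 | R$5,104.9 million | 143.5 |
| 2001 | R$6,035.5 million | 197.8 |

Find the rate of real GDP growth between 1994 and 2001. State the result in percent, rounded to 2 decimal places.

Deflate each year: 1994 → 5104.9/1.435 = 3557.42; 2001 → 6035.5/1.978 = 3051.31.
So real GDP changed by 3051.31/3557.42 − 1 = -0.1423, i.e. -14.23%.

-14.23%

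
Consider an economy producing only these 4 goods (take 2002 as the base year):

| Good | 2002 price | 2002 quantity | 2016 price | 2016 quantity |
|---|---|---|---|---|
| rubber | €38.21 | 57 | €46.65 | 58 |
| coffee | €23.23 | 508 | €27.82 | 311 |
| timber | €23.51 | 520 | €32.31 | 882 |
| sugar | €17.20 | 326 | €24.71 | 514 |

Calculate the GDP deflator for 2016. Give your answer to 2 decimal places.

134.70

Nominal GDP 2016 = 46.65·58 + 27.82·311 + 32.31·882 + 24.71·514 = 52556.08.
Real GDP 2016 (at 2002 prices) = 38.21·58 + 23.23·311 + 23.51·882 + 17.20·514 = 39017.33.
Deflator = Nominal/Real × 100 = 52556.08/39017.33 × 100 = 134.699.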